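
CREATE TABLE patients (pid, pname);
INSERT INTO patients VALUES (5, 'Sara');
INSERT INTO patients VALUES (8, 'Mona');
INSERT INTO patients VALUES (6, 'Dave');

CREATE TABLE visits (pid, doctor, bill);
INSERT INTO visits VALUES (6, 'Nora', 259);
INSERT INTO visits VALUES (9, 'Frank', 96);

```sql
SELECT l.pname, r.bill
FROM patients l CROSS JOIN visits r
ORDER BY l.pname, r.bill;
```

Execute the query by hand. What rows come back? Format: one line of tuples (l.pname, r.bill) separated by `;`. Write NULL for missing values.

(Dave, 96); (Dave, 259); (Mona, 96); (Mona, 259); (Sara, 96); (Sara, 259)

CROSS JOIN pairs every row of `patients` with every row of `visits`: 3 × 2 = 6 rows.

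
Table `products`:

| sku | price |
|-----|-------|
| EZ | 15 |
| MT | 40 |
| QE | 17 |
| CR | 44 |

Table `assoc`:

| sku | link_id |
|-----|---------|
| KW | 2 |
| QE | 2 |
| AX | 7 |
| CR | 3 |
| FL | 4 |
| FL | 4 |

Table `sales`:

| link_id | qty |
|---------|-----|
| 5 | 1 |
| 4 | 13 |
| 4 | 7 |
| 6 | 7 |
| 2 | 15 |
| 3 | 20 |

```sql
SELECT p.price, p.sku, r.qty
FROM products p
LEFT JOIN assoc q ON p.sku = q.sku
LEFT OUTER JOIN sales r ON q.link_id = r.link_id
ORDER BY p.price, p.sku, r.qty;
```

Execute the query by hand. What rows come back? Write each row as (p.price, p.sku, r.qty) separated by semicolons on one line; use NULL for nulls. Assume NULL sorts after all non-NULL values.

Joins associate left-to-right: products LEFT JOIN assoc on sku gives 4 intermediate row(s).
Then LEFT JOIN `sales r` on link_id: each of those 4 rows is kept; rows whose q.link_id has no match in r get NULL for r's columns.

(15, EZ, NULL); (17, QE, 15); (40, MT, NULL); (44, CR, 20)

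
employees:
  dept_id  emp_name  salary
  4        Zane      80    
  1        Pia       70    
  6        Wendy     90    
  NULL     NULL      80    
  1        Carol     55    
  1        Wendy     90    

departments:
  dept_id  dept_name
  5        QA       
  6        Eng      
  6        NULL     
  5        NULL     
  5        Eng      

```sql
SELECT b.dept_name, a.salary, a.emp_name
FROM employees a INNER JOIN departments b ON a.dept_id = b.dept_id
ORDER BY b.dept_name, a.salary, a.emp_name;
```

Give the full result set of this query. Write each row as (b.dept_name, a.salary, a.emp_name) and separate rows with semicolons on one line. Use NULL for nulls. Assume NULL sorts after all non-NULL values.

(Eng, 90, Wendy); (NULL, 90, Wendy)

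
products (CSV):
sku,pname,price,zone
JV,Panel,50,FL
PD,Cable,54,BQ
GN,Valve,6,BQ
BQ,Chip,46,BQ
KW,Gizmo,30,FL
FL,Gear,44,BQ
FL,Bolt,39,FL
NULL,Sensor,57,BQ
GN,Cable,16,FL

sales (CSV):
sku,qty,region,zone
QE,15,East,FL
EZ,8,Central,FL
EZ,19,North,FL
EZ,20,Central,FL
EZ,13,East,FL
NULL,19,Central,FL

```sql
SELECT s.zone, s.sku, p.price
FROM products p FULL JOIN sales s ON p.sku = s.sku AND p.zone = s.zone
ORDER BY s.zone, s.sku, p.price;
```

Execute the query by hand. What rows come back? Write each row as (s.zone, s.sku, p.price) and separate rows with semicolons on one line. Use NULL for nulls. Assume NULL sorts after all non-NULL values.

FULL OUTER JOIN keeps every row from both sides; unmatched rows get NULL for the other side's columns.
Matching on p.sku = s.sku AND p.zone = s.zone. A NULL in a compared column never satisfies the condition.
Matched pairs: 0; unmatched p rows kept: 9; unmatched s rows kept: 6.

(FL, EZ, NULL); (FL, EZ, NULL); (FL, EZ, NULL); (FL, EZ, NULL); (FL, QE, NULL); (FL, NULL, NULL); (NULL, NULL, 6); (NULL, NULL, 16); (NULL, NULL, 30); (NULL, NULL, 39); (NULL, NULL, 44); (NULL, NULL, 46); (NULL, NULL, 50); (NULL, NULL, 54); (NULL, NULL, 57)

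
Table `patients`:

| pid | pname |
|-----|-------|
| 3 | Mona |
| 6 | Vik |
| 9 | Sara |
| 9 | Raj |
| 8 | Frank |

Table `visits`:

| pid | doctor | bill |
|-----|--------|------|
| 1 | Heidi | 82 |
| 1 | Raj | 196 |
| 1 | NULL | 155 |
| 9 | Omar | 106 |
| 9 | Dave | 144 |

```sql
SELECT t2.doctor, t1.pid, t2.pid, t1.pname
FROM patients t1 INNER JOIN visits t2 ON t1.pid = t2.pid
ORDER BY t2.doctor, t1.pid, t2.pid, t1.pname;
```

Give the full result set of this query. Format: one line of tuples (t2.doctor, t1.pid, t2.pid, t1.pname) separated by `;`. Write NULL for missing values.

INNER JOIN keeps only pairs where the ON condition holds.
Matching on t1.pid = t2.pid.
- t1 (pid=3) has no partner → excluded.
- t1 (pid=6) has no partner → excluded.
- t1 (pid=9) pairs with 2 row(s) of t2.
- t1 (pid=9) pairs with 2 row(s) of t2.
- t1 (pid=8) has no partner → excluded.
After projecting and ordering:
t2.doctor | t1.pid | t2.pid | t1.pname
Dave | 9 | 9 | Raj
Dave | 9 | 9 | Sara
Omar | 9 | 9 | Raj
Omar | 9 | 9 | Sara

(Dave, 9, 9, Raj); (Dave, 9, 9, Sara); (Omar, 9, 9, Raj); (Omar, 9, 9, Sara)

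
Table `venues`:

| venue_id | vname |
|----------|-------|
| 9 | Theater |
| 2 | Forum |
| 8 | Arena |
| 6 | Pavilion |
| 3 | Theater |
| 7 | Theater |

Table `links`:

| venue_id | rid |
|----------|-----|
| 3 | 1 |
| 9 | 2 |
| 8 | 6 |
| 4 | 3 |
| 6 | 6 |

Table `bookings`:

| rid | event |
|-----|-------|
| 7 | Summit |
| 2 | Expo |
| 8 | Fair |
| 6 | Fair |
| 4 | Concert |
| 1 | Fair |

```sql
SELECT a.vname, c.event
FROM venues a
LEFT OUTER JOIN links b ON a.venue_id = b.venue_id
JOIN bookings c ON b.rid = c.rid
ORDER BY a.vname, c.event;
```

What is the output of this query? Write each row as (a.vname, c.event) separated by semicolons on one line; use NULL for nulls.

(Arena, Fair); (Pavilion, Fair); (Theater, Expo); (Theater, Fair)

Step 1 — a LEFT JOIN b on venue_id → 6 row(s).
Then INNER JOIN `bookings c` on rid: keep only rows whose b.rid appears in c.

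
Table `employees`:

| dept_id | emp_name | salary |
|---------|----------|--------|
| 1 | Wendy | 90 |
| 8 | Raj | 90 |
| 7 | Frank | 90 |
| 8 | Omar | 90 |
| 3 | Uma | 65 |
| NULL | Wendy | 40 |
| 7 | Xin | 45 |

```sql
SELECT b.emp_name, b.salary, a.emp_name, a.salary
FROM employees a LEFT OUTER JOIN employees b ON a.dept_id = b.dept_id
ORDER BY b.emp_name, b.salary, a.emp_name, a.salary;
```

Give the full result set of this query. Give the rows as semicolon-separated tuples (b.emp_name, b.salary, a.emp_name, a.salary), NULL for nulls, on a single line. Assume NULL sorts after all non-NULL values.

LEFT JOIN keeps every row from `employees a`; unmatched rows get NULL for `employees b`'s columns.
Matching on a.dept_id = b.dept_id. A NULL in a compared column never satisfies the condition.
- a (dept_id=1) pairs with 1 row(s) of b.
- a (dept_id=8) pairs with 2 row(s) of b.
- a (dept_id=7) pairs with 2 row(s) of b.
- a (dept_id=8) pairs with 2 row(s) of b.
- a (dept_id=3) pairs with 1 row(s) of b.
- a (dept_id=NULL) has no partner → padded with NULL.
- a (dept_id=7) pairs with 2 row(s) of b.

(Frank, 90, Frank, 90); (Frank, 90, Xin, 45); (Omar, 90, Omar, 90); (Omar, 90, Raj, 90); (Raj, 90, Omar, 90); (Raj, 90, Raj, 90); (Uma, 65, Uma, 65); (Wendy, 90, Wendy, 90); (Xin, 45, Frank, 90); (Xin, 45, Xin, 45); (NULL, NULL, Wendy, 40)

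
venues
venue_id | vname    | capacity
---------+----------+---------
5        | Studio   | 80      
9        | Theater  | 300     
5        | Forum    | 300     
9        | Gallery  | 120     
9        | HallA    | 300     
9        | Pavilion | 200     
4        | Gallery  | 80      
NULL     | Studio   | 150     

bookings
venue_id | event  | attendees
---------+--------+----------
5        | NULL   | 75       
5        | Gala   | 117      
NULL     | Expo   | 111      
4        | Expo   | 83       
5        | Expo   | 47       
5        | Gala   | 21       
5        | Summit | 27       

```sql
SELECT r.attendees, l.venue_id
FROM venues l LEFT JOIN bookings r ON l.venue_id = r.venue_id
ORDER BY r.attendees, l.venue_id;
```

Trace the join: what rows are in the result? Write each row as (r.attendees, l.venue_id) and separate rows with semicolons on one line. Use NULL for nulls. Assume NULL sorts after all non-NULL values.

(21, 5); (21, 5); (27, 5); (27, 5); (47, 5); (47, 5); (75, 5); (75, 5); (83, 4); (117, 5); (117, 5); (NULL, 9); (NULL, 9); (NULL, 9); (NULL, 9); (NULL, NULL)

LEFT JOIN keeps every row from `venues`; unmatched rows get NULL for `bookings`'s columns.
Matching on l.venue_id = r.venue_id. A NULL in a compared column never satisfies the condition.
- l row (venue_id=5): matches 5 r row(s) → 5 output row(s).
- l row (venue_id=9): no match → kept, r columns NULL.
- l row (venue_id=5): matches 5 r row(s) → 5 output row(s).
- l row (venue_id=9): no match → kept, r columns NULL.
- l row (venue_id=9): no match → kept, r columns NULL.
- l row (venue_id=9): no match → kept, r columns NULL.
- l row (venue_id=4): matches 1 r row(s) → 1 output row(s).
- l row (venue_id=NULL): no match → kept, r columns NULL.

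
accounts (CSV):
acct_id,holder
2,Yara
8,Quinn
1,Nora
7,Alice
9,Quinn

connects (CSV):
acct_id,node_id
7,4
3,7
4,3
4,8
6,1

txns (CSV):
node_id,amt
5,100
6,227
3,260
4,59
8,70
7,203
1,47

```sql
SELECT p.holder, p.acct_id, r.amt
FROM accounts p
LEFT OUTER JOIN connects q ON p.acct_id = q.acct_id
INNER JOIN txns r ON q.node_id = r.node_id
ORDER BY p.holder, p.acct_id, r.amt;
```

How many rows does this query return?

1

Evaluate left to right. First `accounts p LEFT JOIN connects q` on acct_id: 5 row(s).
Then INNER JOIN `txns r` on node_id: keep only rows whose q.node_id appears in r.
Result: 1 row(s).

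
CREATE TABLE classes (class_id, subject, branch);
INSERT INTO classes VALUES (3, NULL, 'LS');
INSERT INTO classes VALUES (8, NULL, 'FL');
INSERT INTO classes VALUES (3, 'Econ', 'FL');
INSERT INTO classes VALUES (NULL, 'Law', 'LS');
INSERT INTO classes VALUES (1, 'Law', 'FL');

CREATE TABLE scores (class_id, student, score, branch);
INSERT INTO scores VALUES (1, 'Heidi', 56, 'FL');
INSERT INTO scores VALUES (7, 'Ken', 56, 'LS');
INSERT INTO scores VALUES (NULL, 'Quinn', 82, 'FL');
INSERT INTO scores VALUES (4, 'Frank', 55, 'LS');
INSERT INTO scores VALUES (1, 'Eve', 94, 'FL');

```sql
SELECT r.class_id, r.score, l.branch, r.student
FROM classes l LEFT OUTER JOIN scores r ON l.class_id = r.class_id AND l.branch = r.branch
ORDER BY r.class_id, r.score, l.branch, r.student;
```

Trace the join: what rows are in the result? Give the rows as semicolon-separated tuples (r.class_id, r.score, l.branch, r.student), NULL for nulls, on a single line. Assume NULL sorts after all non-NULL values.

(1, 56, FL, Heidi); (1, 94, FL, Eve); (NULL, NULL, FL, NULL); (NULL, NULL, FL, NULL); (NULL, NULL, LS, NULL); (NULL, NULL, LS, NULL)

LEFT JOIN keeps every row from `classes`; unmatched rows get NULL for `scores`'s columns.
Matching on l.class_id = r.class_id AND l.branch = r.branch. A NULL in a compared column never satisfies the condition.
Matched pairs: 2; unmatched l rows kept: 4.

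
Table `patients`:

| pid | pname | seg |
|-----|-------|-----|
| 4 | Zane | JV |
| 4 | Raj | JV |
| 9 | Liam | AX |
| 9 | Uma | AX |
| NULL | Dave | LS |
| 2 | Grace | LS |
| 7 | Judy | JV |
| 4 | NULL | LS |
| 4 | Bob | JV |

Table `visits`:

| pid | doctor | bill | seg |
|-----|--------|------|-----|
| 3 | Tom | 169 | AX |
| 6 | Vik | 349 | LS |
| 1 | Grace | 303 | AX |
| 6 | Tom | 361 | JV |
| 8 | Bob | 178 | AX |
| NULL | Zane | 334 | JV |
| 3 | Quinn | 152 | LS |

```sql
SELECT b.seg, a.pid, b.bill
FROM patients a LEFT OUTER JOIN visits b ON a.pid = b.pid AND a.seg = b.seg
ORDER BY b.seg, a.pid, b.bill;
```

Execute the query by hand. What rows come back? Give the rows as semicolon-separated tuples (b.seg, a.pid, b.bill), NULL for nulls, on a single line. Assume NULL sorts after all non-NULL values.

(NULL, 2, NULL); (NULL, 4, NULL); (NULL, 4, NULL); (NULL, 4, NULL); (NULL, 4, NULL); (NULL, 7, NULL); (NULL, 9, NULL); (NULL, 9, NULL); (NULL, NULL, NULL)

LEFT JOIN keeps every row from `patients`; unmatched rows get NULL for `visits`'s columns.
Matching on a.pid = b.pid AND a.seg = b.seg. A NULL in a compared column never satisfies the condition.
- a row (pid=4, seg=JV): no match → kept, b columns NULL.
- a row (pid=4, seg=JV): no match → kept, b columns NULL.
- a row (pid=9, seg=AX): no match → kept, b columns NULL.
- a row (pid=9, seg=AX): no match → kept, b columns NULL.
- a row (pid=NULL, seg=LS): no match → kept, b columns NULL.
- a row (pid=2, seg=LS): no match → kept, b columns NULL.
- a row (pid=7, seg=JV): no match → kept, b columns NULL.
- a row (pid=4, seg=LS): no match → kept, b columns NULL.
- a row (pid=4, seg=JV): no match → kept, b columns NULL.
After projecting and ordering:
b.seg | a.pid | b.bill
NULL | 2 | NULL
NULL | 4 | NULL
NULL | 4 | NULL
NULL | 4 | NULL
NULL | 4 | NULL
NULL | 7 | NULL
NULL | 9 | NULL
NULL | 9 | NULL
NULL | NULL | NULL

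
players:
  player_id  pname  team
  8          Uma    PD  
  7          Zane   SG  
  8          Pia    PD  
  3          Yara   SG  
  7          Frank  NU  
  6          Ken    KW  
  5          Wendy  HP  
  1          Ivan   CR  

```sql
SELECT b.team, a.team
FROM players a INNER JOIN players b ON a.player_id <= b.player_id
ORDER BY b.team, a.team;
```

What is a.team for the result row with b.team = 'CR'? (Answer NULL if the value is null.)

INNER JOIN keeps only pairs where the ON condition holds.
Matching on a.player_id <= b.player_id.
- a row (player_id=8): matches 2 b row(s) → 2 output row(s).
- a row (player_id=7): matches 4 b row(s) → 4 output row(s).
- a row (player_id=8): matches 2 b row(s) → 2 output row(s).
- a row (player_id=3): matches 7 b row(s) → 7 output row(s).
- a row (player_id=7): matches 4 b row(s) → 4 output row(s).
- a row (player_id=6): matches 5 b row(s) → 5 output row(s).
- a row (player_id=5): matches 6 b row(s) → 6 output row(s).
- a row (player_id=1): matches 8 b row(s) → 8 output row(s).

CR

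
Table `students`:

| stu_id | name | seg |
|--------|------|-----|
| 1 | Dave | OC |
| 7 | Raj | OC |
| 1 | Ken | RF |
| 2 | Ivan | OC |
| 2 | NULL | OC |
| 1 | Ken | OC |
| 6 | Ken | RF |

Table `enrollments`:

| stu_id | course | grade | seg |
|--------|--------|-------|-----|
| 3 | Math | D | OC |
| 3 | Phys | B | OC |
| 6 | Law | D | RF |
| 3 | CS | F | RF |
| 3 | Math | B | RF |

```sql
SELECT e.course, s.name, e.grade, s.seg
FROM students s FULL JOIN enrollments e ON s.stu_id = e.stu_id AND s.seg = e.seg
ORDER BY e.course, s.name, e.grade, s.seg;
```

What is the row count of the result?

11

FULL OUTER JOIN keeps every row from both sides; unmatched rows get NULL for the other side's columns.
Matching on s.stu_id = e.stu_id AND s.seg = e.seg.
- s[0] stu_id=1, seg=OC → no match; kept with NULLs on the e side.
- s[1] stu_id=7, seg=OC → no match; kept with NULLs on the e side.
- s[2] stu_id=1, seg=RF → no match; kept with NULLs on the e side.
- s[3] stu_id=2, seg=OC → no match; kept with NULLs on the e side.
- s[4] stu_id=2, seg=OC → no match; kept with NULLs on the e side.
- s[5] stu_id=1, seg=OC → no match; kept with NULLs on the e side.
- s[6] stu_id=6, seg=RF → 1 match(es) in e → 1 row(s).
- 4 row(s) from e found no s partner → padded with NULL.
Total: 1 matched + 10 padded = 11 rows.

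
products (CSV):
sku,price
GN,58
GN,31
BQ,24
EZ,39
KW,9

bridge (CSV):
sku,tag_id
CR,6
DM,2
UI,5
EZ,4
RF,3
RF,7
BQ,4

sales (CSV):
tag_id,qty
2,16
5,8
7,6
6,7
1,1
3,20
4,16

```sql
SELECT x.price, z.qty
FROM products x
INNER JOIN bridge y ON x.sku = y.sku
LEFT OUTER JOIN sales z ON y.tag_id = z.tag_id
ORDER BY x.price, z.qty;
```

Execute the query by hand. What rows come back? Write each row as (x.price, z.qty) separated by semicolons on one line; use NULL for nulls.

(24, 16); (39, 16)

Evaluate left to right. First `products x INNER JOIN bridge y` on sku: 2 row(s).
Then LEFT JOIN `sales z` on tag_id: each of those 2 rows is kept; rows whose y.tag_id has no match in z get NULL for z's columns.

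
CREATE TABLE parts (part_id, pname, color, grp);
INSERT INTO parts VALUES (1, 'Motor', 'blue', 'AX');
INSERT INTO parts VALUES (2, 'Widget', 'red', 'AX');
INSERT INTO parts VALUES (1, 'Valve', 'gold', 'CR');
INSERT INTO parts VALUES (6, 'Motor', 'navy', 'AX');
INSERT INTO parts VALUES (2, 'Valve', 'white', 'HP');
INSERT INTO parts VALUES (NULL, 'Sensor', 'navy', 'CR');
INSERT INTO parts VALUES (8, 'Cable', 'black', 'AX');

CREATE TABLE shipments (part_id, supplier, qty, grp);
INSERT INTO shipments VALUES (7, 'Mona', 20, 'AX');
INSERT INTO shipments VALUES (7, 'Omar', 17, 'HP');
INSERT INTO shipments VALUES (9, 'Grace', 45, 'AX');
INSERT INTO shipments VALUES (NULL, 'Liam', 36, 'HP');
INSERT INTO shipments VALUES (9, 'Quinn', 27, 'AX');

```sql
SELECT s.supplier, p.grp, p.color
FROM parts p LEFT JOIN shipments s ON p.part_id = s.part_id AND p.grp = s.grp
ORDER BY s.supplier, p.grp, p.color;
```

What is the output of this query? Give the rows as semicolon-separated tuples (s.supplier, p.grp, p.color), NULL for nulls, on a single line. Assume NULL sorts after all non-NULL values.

(NULL, AX, black); (NULL, AX, blue); (NULL, AX, navy); (NULL, AX, red); (NULL, CR, gold); (NULL, CR, navy); (NULL, HP, white)

LEFT JOIN keeps every row from `parts`; unmatched rows get NULL for `shipments`'s columns.
Matching on p.part_id = s.part_id AND p.grp = s.grp. A NULL in a compared column never satisfies the condition.
- part_id=1, grp=AX: no s row matches, row kept with s columns NULL.
- part_id=2, grp=AX: no s row matches, row kept with s columns NULL.
- part_id=1, grp=CR: no s row matches, row kept with s columns NULL.
- part_id=6, grp=AX: no s row matches, row kept with s columns NULL.
- part_id=2, grp=HP: no s row matches, row kept with s columns NULL.
- part_id=NULL, grp=CR: no s row matches, row kept with s columns NULL.
- part_id=8, grp=AX: no s row matches, row kept with s columns NULL.
After projecting and ordering:
s.supplier | p.grp | p.color
NULL | AX | black
NULL | AX | blue
NULL | AX | navy
NULL | AX | red
NULL | CR | gold
NULL | CR | navy
NULL | HP | white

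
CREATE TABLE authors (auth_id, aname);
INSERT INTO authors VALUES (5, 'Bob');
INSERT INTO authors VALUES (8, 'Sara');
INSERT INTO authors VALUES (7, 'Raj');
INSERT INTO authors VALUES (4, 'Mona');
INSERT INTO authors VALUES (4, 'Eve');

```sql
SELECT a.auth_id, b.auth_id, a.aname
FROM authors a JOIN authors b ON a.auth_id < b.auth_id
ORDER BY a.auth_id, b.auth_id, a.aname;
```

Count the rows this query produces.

INNER JOIN keeps only pairs where the ON condition holds.
Matching on a.auth_id < b.auth_id.
- a (auth_id=5) pairs with 2 row(s) of b.
- a (auth_id=8) has no partner → excluded.
- a (auth_id=7) pairs with 1 row(s) of b.
- a (auth_id=4) pairs with 3 row(s) of b.
- a (auth_id=4) pairs with 3 row(s) of b.
Total: 9 rows.

9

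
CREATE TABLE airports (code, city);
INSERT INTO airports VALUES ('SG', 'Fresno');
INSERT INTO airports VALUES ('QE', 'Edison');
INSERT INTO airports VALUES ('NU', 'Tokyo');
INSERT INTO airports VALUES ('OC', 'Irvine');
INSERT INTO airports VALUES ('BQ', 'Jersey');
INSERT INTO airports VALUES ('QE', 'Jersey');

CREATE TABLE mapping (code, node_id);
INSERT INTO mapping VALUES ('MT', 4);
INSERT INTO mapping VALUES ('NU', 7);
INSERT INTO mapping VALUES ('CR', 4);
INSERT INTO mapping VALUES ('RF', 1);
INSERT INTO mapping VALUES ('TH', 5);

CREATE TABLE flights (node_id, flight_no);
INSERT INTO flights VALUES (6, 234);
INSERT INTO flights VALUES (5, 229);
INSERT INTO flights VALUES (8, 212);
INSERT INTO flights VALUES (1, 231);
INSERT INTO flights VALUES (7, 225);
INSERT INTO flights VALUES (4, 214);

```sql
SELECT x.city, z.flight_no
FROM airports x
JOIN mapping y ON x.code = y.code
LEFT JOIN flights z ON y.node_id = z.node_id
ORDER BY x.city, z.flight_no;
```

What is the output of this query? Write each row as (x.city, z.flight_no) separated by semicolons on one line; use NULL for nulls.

Joins associate left-to-right: airports INNER JOIN mapping on code gives 1 intermediate row(s).
Then LEFT JOIN `flights z` on node_id: each of those 1 rows is kept; rows whose y.node_id has no match in z get NULL for z's columns.

(Tokyo, 225)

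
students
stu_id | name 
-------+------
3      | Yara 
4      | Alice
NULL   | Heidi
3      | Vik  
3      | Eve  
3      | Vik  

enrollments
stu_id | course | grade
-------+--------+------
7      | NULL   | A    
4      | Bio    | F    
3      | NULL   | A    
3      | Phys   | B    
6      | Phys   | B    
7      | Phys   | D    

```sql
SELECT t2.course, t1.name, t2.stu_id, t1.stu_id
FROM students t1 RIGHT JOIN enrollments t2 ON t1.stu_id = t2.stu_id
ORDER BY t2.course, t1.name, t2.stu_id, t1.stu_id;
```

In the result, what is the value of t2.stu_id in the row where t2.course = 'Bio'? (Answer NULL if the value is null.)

RIGHT JOIN keeps every row from `enrollments`; unmatched rows get NULL for `students`'s columns.
Matching on t1.stu_id = t2.stu_id. A NULL in a compared column never satisfies the condition.
Matched pairs: 9; unmatched t2 rows kept: 3.

4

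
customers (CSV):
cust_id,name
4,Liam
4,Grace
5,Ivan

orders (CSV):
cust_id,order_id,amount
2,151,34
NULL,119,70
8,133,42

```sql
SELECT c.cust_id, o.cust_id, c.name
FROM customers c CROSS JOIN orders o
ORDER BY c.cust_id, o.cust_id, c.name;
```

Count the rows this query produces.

9

CROSS JOIN pairs every row of `customers` with every row of `orders`: 3 × 3 = 9 rows.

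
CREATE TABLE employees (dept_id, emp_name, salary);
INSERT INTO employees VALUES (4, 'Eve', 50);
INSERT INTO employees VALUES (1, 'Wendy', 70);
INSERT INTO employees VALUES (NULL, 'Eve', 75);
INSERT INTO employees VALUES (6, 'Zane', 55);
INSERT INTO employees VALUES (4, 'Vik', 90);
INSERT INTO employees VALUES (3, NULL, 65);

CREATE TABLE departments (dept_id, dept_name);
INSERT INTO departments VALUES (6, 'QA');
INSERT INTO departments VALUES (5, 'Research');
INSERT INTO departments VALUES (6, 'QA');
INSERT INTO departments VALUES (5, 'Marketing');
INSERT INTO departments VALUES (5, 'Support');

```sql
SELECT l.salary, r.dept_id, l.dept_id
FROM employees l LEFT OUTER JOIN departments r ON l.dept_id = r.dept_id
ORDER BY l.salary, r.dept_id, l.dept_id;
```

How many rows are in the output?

7

LEFT JOIN keeps every row from `employees`; unmatched rows get NULL for `departments`'s columns.
Matching on l.dept_id = r.dept_id. A NULL in a compared column never satisfies the condition.
Matched pairs: 2; unmatched l rows kept: 5.
Total: 2 matched + 5 padded = 7 rows.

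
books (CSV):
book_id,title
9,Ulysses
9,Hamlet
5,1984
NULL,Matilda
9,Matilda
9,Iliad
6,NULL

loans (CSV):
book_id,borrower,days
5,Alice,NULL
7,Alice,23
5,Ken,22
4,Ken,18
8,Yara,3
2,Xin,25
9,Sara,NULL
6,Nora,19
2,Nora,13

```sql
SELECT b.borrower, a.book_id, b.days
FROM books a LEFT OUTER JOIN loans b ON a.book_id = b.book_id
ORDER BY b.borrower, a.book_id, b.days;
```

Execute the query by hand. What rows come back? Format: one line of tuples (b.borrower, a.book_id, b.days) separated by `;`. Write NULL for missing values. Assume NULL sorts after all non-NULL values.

(Alice, 5, NULL); (Ken, 5, 22); (Nora, 6, 19); (Sara, 9, NULL); (Sara, 9, NULL); (Sara, 9, NULL); (Sara, 9, NULL); (NULL, NULL, NULL)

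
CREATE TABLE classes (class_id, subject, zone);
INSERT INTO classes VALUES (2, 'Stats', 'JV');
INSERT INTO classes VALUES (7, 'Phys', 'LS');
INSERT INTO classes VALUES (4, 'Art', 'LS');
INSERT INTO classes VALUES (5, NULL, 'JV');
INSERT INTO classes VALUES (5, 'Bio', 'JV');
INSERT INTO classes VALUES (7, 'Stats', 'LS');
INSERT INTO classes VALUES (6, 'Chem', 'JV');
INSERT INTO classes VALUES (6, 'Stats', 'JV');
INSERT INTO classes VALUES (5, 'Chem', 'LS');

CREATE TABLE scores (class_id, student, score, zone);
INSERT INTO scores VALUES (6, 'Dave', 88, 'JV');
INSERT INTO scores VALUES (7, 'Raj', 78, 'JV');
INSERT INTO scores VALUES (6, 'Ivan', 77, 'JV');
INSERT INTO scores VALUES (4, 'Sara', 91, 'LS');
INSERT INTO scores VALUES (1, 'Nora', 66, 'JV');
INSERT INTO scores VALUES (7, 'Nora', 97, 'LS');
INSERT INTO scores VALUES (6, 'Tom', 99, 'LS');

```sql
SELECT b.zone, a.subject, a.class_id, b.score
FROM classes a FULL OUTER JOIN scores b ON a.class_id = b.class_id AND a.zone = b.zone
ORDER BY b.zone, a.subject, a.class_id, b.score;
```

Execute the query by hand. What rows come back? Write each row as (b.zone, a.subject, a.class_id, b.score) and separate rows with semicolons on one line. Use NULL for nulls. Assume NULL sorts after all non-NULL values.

(JV, Chem, 6, 77); (JV, Chem, 6, 88); (JV, Stats, 6, 77); (JV, Stats, 6, 88); (JV, NULL, NULL, 66); (JV, NULL, NULL, 78); (LS, Art, 4, 91); (LS, Phys, 7, 97); (LS, Stats, 7, 97); (LS, NULL, NULL, 99); (NULL, Bio, 5, NULL); (NULL, Chem, 5, NULL); (NULL, Stats, 2, NULL); (NULL, NULL, 5, NULL)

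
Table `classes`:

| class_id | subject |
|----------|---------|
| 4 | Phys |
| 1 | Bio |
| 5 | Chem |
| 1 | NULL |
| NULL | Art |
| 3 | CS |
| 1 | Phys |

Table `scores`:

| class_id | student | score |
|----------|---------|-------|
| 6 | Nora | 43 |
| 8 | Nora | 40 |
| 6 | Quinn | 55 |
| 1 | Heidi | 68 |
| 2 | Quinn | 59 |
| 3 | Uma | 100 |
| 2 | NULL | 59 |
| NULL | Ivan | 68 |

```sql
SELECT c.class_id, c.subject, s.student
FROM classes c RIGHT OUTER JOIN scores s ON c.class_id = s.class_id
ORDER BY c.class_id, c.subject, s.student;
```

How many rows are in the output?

10

RIGHT JOIN keeps every row from `scores`; unmatched rows get NULL for `classes`'s columns.
Matching on c.class_id = s.class_id. A NULL in a compared column never satisfies the condition.
- c row (class_id=4): no match.
- c row (class_id=1): matches 1 s row(s) → 1 output row(s).
- c row (class_id=5): no match.
- c row (class_id=1): matches 1 s row(s) → 1 output row(s).
- c row (class_id=NULL): no match.
- c row (class_id=3): matches 1 s row(s) → 1 output row(s).
- c row (class_id=1): matches 1 s row(s) → 1 output row(s).
- 6 row(s) from s found no c partner → padded with NULL.
Total: 4 matched + 6 padded = 10 rows.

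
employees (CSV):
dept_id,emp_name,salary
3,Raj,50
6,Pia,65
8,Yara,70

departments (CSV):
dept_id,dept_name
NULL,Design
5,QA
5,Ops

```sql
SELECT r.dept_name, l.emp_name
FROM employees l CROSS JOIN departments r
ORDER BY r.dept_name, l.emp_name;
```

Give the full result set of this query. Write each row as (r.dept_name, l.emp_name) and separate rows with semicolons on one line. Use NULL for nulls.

(Design, Pia); (Design, Raj); (Design, Yara); (Ops, Pia); (Ops, Raj); (Ops, Yara); (QA, Pia); (QA, Raj); (QA, Yara)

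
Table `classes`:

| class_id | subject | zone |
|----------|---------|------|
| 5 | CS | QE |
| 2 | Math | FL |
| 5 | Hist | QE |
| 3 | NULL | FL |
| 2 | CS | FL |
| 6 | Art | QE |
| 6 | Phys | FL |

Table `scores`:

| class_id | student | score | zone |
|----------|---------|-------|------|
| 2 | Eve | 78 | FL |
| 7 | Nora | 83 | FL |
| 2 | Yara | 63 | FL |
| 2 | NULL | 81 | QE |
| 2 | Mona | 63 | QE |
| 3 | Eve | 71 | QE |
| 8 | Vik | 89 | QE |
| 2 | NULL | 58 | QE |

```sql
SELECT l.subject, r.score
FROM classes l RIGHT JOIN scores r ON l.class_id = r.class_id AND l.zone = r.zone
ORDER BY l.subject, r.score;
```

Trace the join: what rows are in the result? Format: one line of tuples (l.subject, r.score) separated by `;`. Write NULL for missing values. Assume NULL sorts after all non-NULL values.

(CS, 63); (CS, 78); (Math, 63); (Math, 78); (NULL, 58); (NULL, 63); (NULL, 71); (NULL, 81); (NULL, 83); (NULL, 89)

RIGHT JOIN keeps every row from `scores`; unmatched rows get NULL for `classes`'s columns.
Matching on l.class_id = r.class_id AND l.zone = r.zone.
- l (class_id=5, zone=QE) has no partner in r.
- l (class_id=2, zone=FL) pairs with 2 row(s) of r.
- l (class_id=5, zone=QE) has no partner in r.
- l (class_id=3, zone=FL) has no partner in r.
- l (class_id=2, zone=FL) pairs with 2 row(s) of r.
- l (class_id=6, zone=QE) has no partner in r.
- l (class_id=6, zone=FL) has no partner in r.
- plus 6 unmatched r row(s), each kept with NULL l columns.
After projecting and ordering:
l.subject | r.score
CS | 63
CS | 78
Math | 63
Math | 78
NULL | 58
NULL | 63
NULL | 71
NULL | 81
NULL | 83
NULL | 89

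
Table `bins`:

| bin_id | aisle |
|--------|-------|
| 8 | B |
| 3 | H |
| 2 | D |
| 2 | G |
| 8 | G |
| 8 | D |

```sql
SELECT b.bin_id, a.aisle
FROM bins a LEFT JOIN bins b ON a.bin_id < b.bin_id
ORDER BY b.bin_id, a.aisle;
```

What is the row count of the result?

LEFT JOIN keeps every row from `bins a`; unmatched rows get NULL for `bins b`'s columns.
Matching on a.bin_id < b.bin_id.
- a (bin_id=8) has no partner → padded with NULL.
- a (bin_id=3) pairs with 3 row(s) of b.
- a (bin_id=2) pairs with 4 row(s) of b.
- a (bin_id=2) pairs with 4 row(s) of b.
- a (bin_id=8) has no partner → padded with NULL.
- a (bin_id=8) has no partner → padded with NULL.
Total: 11 matched + 3 padded = 14 rows.

14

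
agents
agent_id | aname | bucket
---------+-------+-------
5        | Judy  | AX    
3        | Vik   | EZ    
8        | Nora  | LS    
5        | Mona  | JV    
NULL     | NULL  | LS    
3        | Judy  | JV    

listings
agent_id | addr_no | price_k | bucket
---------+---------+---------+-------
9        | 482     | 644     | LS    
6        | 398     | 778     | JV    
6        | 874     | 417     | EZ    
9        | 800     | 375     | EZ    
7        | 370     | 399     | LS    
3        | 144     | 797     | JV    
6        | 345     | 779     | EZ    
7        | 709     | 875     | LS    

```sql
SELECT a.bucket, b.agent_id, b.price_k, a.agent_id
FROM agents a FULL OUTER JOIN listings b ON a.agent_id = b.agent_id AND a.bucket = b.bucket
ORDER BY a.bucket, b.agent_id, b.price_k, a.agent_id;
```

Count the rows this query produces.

13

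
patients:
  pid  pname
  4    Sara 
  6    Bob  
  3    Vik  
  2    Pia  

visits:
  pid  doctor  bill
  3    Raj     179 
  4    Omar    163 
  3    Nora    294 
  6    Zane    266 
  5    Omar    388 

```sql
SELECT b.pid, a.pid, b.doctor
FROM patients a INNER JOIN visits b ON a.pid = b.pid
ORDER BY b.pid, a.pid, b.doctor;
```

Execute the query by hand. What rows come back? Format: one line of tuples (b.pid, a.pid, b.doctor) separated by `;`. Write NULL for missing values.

(3, 3, Nora); (3, 3, Raj); (4, 4, Omar); (6, 6, Zane)

INNER JOIN keeps only pairs where the ON condition holds.
Matching on a.pid = b.pid.
Matched pairs: 4.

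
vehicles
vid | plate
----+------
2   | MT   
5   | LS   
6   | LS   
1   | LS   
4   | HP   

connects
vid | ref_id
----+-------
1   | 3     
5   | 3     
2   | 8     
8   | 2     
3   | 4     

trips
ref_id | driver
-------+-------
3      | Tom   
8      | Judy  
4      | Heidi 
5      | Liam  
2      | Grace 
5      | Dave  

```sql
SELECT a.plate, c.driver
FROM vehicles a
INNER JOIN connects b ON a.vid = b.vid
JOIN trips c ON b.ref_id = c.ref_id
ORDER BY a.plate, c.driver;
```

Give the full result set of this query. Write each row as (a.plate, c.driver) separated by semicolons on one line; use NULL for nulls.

(LS, Tom); (LS, Tom); (MT, Judy)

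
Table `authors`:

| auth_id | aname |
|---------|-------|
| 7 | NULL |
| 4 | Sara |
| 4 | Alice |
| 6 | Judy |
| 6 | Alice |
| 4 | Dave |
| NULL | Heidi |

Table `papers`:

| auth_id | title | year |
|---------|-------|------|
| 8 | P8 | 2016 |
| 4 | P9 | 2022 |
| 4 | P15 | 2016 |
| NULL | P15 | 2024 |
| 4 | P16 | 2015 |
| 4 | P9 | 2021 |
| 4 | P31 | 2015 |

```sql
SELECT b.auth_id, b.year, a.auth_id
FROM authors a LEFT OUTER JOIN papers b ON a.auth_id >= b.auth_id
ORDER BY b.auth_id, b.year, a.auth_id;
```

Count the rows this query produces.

LEFT JOIN keeps every row from `authors`; unmatched rows get NULL for `papers`'s columns.
Matching on a.auth_id >= b.auth_id. A NULL in a compared column never satisfies the condition.
- a (auth_id=7) pairs with 5 row(s) of b.
- a (auth_id=4) pairs with 5 row(s) of b.
- a (auth_id=4) pairs with 5 row(s) of b.
- a (auth_id=6) pairs with 5 row(s) of b.
- a (auth_id=6) pairs with 5 row(s) of b.
- a (auth_id=4) pairs with 5 row(s) of b.
- a (auth_id=NULL) has no partner → padded with NULL.
Total: 30 matched + 1 padded = 31 rows.

31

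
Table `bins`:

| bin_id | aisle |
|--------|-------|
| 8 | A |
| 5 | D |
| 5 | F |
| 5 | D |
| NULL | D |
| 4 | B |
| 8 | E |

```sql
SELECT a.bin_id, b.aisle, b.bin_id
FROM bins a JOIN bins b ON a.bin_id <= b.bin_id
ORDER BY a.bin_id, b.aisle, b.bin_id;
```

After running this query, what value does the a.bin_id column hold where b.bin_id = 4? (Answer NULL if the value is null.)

4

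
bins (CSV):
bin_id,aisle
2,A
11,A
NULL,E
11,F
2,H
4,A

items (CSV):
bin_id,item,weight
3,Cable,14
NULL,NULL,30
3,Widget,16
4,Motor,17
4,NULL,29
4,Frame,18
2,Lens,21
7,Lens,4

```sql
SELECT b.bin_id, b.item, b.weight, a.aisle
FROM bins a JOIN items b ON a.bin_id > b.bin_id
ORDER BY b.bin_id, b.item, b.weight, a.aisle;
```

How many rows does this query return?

17

INNER JOIN keeps only pairs where the ON condition holds.
Matching on a.bin_id > b.bin_id. A NULL in a compared column never satisfies the condition.
- a (bin_id=2) has no partner → excluded.
- a (bin_id=11) pairs with 7 row(s) of b.
- a (bin_id=NULL) has no partner → excluded.
- a (bin_id=11) pairs with 7 row(s) of b.
- a (bin_id=2) has no partner → excluded.
- a (bin_id=4) pairs with 3 row(s) of b.
Total: 17 rows.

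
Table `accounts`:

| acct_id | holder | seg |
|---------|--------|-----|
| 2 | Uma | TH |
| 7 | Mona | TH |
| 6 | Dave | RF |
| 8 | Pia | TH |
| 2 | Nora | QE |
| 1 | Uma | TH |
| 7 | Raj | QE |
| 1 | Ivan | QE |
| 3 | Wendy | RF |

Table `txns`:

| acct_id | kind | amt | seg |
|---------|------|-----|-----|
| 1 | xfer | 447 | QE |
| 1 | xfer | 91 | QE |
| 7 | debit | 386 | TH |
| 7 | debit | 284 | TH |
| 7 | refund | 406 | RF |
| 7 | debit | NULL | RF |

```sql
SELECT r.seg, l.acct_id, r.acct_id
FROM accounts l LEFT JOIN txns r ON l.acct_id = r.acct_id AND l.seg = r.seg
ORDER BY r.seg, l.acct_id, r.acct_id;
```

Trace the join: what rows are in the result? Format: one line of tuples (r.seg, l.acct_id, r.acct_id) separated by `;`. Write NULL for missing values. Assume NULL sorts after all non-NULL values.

LEFT JOIN keeps every row from `accounts`; unmatched rows get NULL for `txns`'s columns.
Matching on l.acct_id = r.acct_id AND l.seg = r.seg.
- l row (acct_id=2, seg=TH): no match → kept, r columns NULL.
- l row (acct_id=7, seg=TH): matches 2 r row(s) → 2 output row(s).
- l row (acct_id=6, seg=RF): no match → kept, r columns NULL.
- l row (acct_id=8, seg=TH): no match → kept, r columns NULL.
- l row (acct_id=2, seg=QE): no match → kept, r columns NULL.
- l row (acct_id=1, seg=TH): no match → kept, r columns NULL.
- l row (acct_id=7, seg=QE): no match → kept, r columns NULL.
- l row (acct_id=1, seg=QE): matches 2 r row(s) → 2 output row(s).
- l row (acct_id=3, seg=RF): no match → kept, r columns NULL.

(QE, 1, 1); (QE, 1, 1); (TH, 7, 7); (TH, 7, 7); (NULL, 1, NULL); (NULL, 2, NULL); (NULL, 2, NULL); (NULL, 3, NULL); (NULL, 6, NULL); (NULL, 7, NULL); (NULL, 8, NULL)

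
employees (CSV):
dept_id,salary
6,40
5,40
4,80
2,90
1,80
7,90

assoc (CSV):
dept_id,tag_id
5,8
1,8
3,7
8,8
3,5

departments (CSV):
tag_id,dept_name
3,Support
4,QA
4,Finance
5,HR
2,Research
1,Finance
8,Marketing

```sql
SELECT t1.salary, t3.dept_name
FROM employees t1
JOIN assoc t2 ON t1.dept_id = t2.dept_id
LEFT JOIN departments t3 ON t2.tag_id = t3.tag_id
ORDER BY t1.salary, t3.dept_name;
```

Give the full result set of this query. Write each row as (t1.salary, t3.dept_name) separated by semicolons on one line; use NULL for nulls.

(40, Marketing); (80, Marketing)

Step 1 — t1 INNER JOIN t2 on dept_id → 2 row(s).
Then LEFT JOIN `departments t3` on tag_id: each of those 2 rows is kept; rows whose t2.tag_id has no match in t3 get NULL for t3's columns.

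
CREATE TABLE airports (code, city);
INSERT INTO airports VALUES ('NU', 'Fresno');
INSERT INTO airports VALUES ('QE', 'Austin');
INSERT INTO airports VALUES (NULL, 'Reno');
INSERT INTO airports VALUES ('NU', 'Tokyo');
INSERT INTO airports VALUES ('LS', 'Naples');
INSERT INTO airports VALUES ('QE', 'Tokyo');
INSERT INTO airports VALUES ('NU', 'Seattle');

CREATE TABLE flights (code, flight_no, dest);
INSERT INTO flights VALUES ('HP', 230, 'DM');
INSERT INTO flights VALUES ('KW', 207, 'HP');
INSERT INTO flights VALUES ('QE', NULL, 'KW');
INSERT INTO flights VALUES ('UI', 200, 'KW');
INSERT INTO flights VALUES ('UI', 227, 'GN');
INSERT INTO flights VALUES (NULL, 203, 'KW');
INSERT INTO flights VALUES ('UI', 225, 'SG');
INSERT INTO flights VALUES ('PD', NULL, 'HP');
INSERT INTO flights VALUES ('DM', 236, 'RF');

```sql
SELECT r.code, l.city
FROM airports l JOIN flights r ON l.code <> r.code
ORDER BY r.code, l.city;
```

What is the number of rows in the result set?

46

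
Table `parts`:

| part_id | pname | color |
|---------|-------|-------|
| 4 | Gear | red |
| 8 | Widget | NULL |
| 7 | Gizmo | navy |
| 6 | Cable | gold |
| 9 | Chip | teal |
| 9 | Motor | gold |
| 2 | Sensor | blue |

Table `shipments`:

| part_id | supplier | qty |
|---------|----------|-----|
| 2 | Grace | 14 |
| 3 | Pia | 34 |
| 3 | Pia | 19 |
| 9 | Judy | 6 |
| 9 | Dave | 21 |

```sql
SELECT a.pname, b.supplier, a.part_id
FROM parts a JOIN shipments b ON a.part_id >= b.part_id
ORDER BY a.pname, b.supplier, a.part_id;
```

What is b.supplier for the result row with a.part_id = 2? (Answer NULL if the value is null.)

INNER JOIN keeps only pairs where the ON condition holds.
Matching on a.part_id >= b.part_id.
- a row (part_id=4): matches 3 b row(s) → 3 output row(s).
- a row (part_id=8): matches 3 b row(s) → 3 output row(s).
- a row (part_id=7): matches 3 b row(s) → 3 output row(s).
- a row (part_id=6): matches 3 b row(s) → 3 output row(s).
- a row (part_id=9): matches 5 b row(s) → 5 output row(s).
- a row (part_id=9): matches 5 b row(s) → 5 output row(s).
- a row (part_id=2): matches 1 b row(s) → 1 output row(s).

Grace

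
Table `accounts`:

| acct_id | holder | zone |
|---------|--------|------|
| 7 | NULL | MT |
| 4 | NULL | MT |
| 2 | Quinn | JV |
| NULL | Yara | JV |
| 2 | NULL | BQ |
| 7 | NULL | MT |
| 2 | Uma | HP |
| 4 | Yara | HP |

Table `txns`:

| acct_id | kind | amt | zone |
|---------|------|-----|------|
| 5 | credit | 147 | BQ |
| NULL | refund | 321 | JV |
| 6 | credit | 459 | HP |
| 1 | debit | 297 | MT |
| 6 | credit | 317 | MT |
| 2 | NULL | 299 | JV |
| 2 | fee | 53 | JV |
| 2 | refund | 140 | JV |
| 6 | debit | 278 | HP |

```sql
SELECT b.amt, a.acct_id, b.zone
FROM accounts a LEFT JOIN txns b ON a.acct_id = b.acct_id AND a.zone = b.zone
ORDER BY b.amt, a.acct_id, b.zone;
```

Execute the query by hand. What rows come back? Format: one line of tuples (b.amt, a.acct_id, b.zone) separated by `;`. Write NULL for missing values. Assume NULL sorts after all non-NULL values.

(53, 2, JV); (140, 2, JV); (299, 2, JV); (NULL, 2, NULL); (NULL, 2, NULL); (NULL, 4, NULL); (NULL, 4, NULL); (NULL, 7, NULL); (NULL, 7, NULL); (NULL, NULL, NULL)

LEFT JOIN keeps every row from `accounts`; unmatched rows get NULL for `txns`'s columns.
Matching on a.acct_id = b.acct_id AND a.zone = b.zone. A NULL in a compared column never satisfies the condition.
- a row (acct_id=7, zone=MT): no match → kept, b columns NULL.
- a row (acct_id=4, zone=MT): no match → kept, b columns NULL.
- a row (acct_id=2, zone=JV): matches 3 b row(s) → 3 output row(s).
- a row (acct_id=NULL, zone=JV): no match → kept, b columns NULL.
- a row (acct_id=2, zone=BQ): no match → kept, b columns NULL.
- a row (acct_id=7, zone=MT): no match → kept, b columns NULL.
- a row (acct_id=2, zone=HP): no match → kept, b columns NULL.
- a row (acct_id=4, zone=HP): no match → kept, b columns NULL.
After projecting and ordering:
b.amt | a.acct_id | b.zone
53 | 2 | JV
140 | 2 | JV
299 | 2 | JV
NULL | 2 | NULL
NULL | 2 | NULL
NULL | 4 | NULL
NULL | 4 | NULL
NULL | 7 | NULL
NULL | 7 | NULL
NULL | NULL | NULL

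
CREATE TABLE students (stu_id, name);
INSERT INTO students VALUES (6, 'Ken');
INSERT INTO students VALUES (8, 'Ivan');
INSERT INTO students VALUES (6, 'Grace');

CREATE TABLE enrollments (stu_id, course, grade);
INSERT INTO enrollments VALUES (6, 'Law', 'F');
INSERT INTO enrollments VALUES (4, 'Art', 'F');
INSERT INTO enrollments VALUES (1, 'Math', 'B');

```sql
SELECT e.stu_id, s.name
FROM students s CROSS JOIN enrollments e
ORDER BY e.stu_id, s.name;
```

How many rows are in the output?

CROSS JOIN pairs every row of `students` with every row of `enrollments`: 3 × 3 = 9 rows.

9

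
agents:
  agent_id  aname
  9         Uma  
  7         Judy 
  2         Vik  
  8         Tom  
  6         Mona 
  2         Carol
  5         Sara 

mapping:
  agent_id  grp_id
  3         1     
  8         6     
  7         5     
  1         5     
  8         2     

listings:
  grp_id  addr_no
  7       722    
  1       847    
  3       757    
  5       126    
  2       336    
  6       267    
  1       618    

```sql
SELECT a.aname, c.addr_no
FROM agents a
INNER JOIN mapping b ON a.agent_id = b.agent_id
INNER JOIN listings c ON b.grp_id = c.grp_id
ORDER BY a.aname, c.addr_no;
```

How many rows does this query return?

Step 1 — a INNER JOIN b on agent_id → 3 row(s).
Then INNER JOIN `listings c` on grp_id: keep only rows whose b.grp_id appears in c.
Result: 3 row(s).

3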